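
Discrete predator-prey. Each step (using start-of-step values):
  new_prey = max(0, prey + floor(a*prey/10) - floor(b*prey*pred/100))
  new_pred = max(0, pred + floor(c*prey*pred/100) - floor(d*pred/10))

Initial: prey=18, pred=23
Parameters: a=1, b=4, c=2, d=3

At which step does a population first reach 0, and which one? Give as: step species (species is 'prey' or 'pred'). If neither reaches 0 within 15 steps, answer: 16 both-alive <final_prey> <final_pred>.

Answer: 2 prey

Derivation:
Step 1: prey: 18+1-16=3; pred: 23+8-6=25
Step 2: prey: 3+0-3=0; pred: 25+1-7=19
First extinction: prey at step 2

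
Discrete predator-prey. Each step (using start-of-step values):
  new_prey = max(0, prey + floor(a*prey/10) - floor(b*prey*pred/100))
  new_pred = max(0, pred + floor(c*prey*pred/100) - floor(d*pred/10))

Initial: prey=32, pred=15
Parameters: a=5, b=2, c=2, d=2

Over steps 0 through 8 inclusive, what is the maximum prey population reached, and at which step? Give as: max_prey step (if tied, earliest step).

Step 1: prey: 32+16-9=39; pred: 15+9-3=21
Step 2: prey: 39+19-16=42; pred: 21+16-4=33
Step 3: prey: 42+21-27=36; pred: 33+27-6=54
Step 4: prey: 36+18-38=16; pred: 54+38-10=82
Step 5: prey: 16+8-26=0; pred: 82+26-16=92
Step 6: prey: 0+0-0=0; pred: 92+0-18=74
Step 7: prey: 0+0-0=0; pred: 74+0-14=60
Step 8: prey: 0+0-0=0; pred: 60+0-12=48
Max prey = 42 at step 2

Answer: 42 2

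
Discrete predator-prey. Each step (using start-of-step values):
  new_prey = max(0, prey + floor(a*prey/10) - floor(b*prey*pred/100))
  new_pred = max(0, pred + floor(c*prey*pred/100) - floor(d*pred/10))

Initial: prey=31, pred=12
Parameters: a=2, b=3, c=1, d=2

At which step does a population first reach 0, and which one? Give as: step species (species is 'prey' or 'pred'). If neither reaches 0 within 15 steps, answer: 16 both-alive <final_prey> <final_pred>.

Step 1: prey: 31+6-11=26; pred: 12+3-2=13
Step 2: prey: 26+5-10=21; pred: 13+3-2=14
Step 3: prey: 21+4-8=17; pred: 14+2-2=14
Step 4: prey: 17+3-7=13; pred: 14+2-2=14
Step 5: prey: 13+2-5=10; pred: 14+1-2=13
Step 6: prey: 10+2-3=9; pred: 13+1-2=12
Step 7: prey: 9+1-3=7; pred: 12+1-2=11
Step 8: prey: 7+1-2=6; pred: 11+0-2=9
Step 9: prey: 6+1-1=6; pred: 9+0-1=8
Step 10: prey: 6+1-1=6; pred: 8+0-1=7
Step 11: prey: 6+1-1=6; pred: 7+0-1=6
Step 12: prey: 6+1-1=6; pred: 6+0-1=5
Step 13: prey: 6+1-0=7; pred: 5+0-1=4
Step 14: prey: 7+1-0=8; pred: 4+0-0=4
Step 15: prey: 8+1-0=9; pred: 4+0-0=4
No extinction within 15 steps

Answer: 16 both-alive 9 4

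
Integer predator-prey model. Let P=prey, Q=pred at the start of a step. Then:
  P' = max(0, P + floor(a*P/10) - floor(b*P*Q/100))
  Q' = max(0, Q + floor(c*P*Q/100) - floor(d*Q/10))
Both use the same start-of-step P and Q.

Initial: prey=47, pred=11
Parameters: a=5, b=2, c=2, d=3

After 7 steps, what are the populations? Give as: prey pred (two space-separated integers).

Answer: 0 52

Derivation:
Step 1: prey: 47+23-10=60; pred: 11+10-3=18
Step 2: prey: 60+30-21=69; pred: 18+21-5=34
Step 3: prey: 69+34-46=57; pred: 34+46-10=70
Step 4: prey: 57+28-79=6; pred: 70+79-21=128
Step 5: prey: 6+3-15=0; pred: 128+15-38=105
Step 6: prey: 0+0-0=0; pred: 105+0-31=74
Step 7: prey: 0+0-0=0; pred: 74+0-22=52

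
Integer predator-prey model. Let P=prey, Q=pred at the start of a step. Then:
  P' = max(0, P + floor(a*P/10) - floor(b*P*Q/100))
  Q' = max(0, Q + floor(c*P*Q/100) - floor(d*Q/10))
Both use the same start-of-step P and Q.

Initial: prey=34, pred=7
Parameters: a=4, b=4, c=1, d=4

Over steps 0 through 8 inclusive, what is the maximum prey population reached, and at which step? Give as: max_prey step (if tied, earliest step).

Answer: 58 6

Derivation:
Step 1: prey: 34+13-9=38; pred: 7+2-2=7
Step 2: prey: 38+15-10=43; pred: 7+2-2=7
Step 3: prey: 43+17-12=48; pred: 7+3-2=8
Step 4: prey: 48+19-15=52; pred: 8+3-3=8
Step 5: prey: 52+20-16=56; pred: 8+4-3=9
Step 6: prey: 56+22-20=58; pred: 9+5-3=11
Step 7: prey: 58+23-25=56; pred: 11+6-4=13
Step 8: prey: 56+22-29=49; pred: 13+7-5=15
Max prey = 58 at step 6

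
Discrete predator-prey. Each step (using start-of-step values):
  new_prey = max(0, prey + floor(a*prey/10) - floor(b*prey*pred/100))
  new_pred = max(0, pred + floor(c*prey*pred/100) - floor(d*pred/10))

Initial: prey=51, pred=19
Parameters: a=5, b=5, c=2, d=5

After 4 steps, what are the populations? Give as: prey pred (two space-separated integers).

Step 1: prey: 51+25-48=28; pred: 19+19-9=29
Step 2: prey: 28+14-40=2; pred: 29+16-14=31
Step 3: prey: 2+1-3=0; pred: 31+1-15=17
Step 4: prey: 0+0-0=0; pred: 17+0-8=9

Answer: 0 9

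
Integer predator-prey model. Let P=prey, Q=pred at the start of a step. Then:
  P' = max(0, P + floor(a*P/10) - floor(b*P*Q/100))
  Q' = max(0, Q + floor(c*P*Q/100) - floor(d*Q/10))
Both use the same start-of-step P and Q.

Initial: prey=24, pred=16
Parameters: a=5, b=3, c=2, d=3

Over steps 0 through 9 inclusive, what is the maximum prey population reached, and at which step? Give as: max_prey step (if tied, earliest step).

Answer: 25 1

Derivation:
Step 1: prey: 24+12-11=25; pred: 16+7-4=19
Step 2: prey: 25+12-14=23; pred: 19+9-5=23
Step 3: prey: 23+11-15=19; pred: 23+10-6=27
Step 4: prey: 19+9-15=13; pred: 27+10-8=29
Step 5: prey: 13+6-11=8; pred: 29+7-8=28
Step 6: prey: 8+4-6=6; pred: 28+4-8=24
Step 7: prey: 6+3-4=5; pred: 24+2-7=19
Step 8: prey: 5+2-2=5; pred: 19+1-5=15
Step 9: prey: 5+2-2=5; pred: 15+1-4=12
Max prey = 25 at step 1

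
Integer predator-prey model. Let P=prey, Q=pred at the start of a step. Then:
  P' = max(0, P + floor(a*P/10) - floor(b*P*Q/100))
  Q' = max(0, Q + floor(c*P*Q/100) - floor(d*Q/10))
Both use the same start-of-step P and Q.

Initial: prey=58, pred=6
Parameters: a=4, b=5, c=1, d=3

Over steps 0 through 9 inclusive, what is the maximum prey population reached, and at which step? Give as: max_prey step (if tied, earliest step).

Answer: 64 1

Derivation:
Step 1: prey: 58+23-17=64; pred: 6+3-1=8
Step 2: prey: 64+25-25=64; pred: 8+5-2=11
Step 3: prey: 64+25-35=54; pred: 11+7-3=15
Step 4: prey: 54+21-40=35; pred: 15+8-4=19
Step 5: prey: 35+14-33=16; pred: 19+6-5=20
Step 6: prey: 16+6-16=6; pred: 20+3-6=17
Step 7: prey: 6+2-5=3; pred: 17+1-5=13
Step 8: prey: 3+1-1=3; pred: 13+0-3=10
Step 9: prey: 3+1-1=3; pred: 10+0-3=7
Max prey = 64 at step 1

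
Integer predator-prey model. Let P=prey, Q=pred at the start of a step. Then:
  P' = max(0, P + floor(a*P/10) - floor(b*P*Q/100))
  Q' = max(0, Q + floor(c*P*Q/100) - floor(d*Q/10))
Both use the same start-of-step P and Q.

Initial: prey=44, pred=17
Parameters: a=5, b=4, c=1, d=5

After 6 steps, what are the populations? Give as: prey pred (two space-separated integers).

Answer: 46 7

Derivation:
Step 1: prey: 44+22-29=37; pred: 17+7-8=16
Step 2: prey: 37+18-23=32; pred: 16+5-8=13
Step 3: prey: 32+16-16=32; pred: 13+4-6=11
Step 4: prey: 32+16-14=34; pred: 11+3-5=9
Step 5: prey: 34+17-12=39; pred: 9+3-4=8
Step 6: prey: 39+19-12=46; pred: 8+3-4=7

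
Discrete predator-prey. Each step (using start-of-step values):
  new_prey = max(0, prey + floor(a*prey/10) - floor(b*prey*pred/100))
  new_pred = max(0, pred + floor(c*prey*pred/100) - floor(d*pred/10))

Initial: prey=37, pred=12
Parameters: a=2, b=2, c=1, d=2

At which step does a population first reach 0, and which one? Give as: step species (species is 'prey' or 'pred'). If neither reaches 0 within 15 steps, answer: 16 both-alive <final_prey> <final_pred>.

Answer: 16 both-alive 8 6

Derivation:
Step 1: prey: 37+7-8=36; pred: 12+4-2=14
Step 2: prey: 36+7-10=33; pred: 14+5-2=17
Step 3: prey: 33+6-11=28; pred: 17+5-3=19
Step 4: prey: 28+5-10=23; pred: 19+5-3=21
Step 5: prey: 23+4-9=18; pred: 21+4-4=21
Step 6: prey: 18+3-7=14; pred: 21+3-4=20
Step 7: prey: 14+2-5=11; pred: 20+2-4=18
Step 8: prey: 11+2-3=10; pred: 18+1-3=16
Step 9: prey: 10+2-3=9; pred: 16+1-3=14
Step 10: prey: 9+1-2=8; pred: 14+1-2=13
Step 11: prey: 8+1-2=7; pred: 13+1-2=12
Step 12: prey: 7+1-1=7; pred: 12+0-2=10
Step 13: prey: 7+1-1=7; pred: 10+0-2=8
Step 14: prey: 7+1-1=7; pred: 8+0-1=7
Step 15: prey: 7+1-0=8; pred: 7+0-1=6
No extinction within 15 steps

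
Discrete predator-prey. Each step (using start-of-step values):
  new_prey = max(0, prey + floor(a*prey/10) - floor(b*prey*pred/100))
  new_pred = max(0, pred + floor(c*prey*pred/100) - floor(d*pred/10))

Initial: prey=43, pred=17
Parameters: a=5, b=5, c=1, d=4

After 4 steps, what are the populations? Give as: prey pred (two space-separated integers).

Step 1: prey: 43+21-36=28; pred: 17+7-6=18
Step 2: prey: 28+14-25=17; pred: 18+5-7=16
Step 3: prey: 17+8-13=12; pred: 16+2-6=12
Step 4: prey: 12+6-7=11; pred: 12+1-4=9

Answer: 11 9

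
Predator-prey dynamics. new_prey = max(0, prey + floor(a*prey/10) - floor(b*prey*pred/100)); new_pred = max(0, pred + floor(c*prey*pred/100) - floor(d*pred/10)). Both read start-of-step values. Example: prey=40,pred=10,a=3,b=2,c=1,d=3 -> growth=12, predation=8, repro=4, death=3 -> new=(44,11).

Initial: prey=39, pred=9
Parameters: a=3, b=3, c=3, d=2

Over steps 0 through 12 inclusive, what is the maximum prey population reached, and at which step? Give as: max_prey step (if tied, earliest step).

Answer: 40 1

Derivation:
Step 1: prey: 39+11-10=40; pred: 9+10-1=18
Step 2: prey: 40+12-21=31; pred: 18+21-3=36
Step 3: prey: 31+9-33=7; pred: 36+33-7=62
Step 4: prey: 7+2-13=0; pred: 62+13-12=63
Step 5: prey: 0+0-0=0; pred: 63+0-12=51
Step 6: prey: 0+0-0=0; pred: 51+0-10=41
Step 7: prey: 0+0-0=0; pred: 41+0-8=33
Step 8: prey: 0+0-0=0; pred: 33+0-6=27
Step 9: prey: 0+0-0=0; pred: 27+0-5=22
Step 10: prey: 0+0-0=0; pred: 22+0-4=18
Step 11: prey: 0+0-0=0; pred: 18+0-3=15
Step 12: prey: 0+0-0=0; pred: 15+0-3=12
Max prey = 40 at step 1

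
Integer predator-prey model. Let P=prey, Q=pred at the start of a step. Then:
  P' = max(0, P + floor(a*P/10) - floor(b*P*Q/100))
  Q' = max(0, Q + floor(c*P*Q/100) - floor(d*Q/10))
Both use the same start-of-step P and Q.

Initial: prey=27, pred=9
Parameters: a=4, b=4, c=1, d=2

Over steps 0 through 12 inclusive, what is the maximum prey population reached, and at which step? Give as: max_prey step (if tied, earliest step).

Step 1: prey: 27+10-9=28; pred: 9+2-1=10
Step 2: prey: 28+11-11=28; pred: 10+2-2=10
Step 3: prey: 28+11-11=28; pred: 10+2-2=10
Step 4: prey: 28+11-11=28; pred: 10+2-2=10
Step 5: prey: 28+11-11=28; pred: 10+2-2=10
Step 6: prey: 28+11-11=28; pred: 10+2-2=10
Step 7: prey: 28+11-11=28; pred: 10+2-2=10
Step 8: prey: 28+11-11=28; pred: 10+2-2=10
Step 9: prey: 28+11-11=28; pred: 10+2-2=10
Step 10: prey: 28+11-11=28; pred: 10+2-2=10
Step 11: prey: 28+11-11=28; pred: 10+2-2=10
Step 12: prey: 28+11-11=28; pred: 10+2-2=10
Max prey = 28 at step 1

Answer: 28 1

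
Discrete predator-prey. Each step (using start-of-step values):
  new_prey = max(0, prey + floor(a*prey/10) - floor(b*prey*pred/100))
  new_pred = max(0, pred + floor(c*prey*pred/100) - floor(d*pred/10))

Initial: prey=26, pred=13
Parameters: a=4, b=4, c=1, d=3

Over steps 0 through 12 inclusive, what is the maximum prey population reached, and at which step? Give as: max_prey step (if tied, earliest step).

Answer: 47 12

Derivation:
Step 1: prey: 26+10-13=23; pred: 13+3-3=13
Step 2: prey: 23+9-11=21; pred: 13+2-3=12
Step 3: prey: 21+8-10=19; pred: 12+2-3=11
Step 4: prey: 19+7-8=18; pred: 11+2-3=10
Step 5: prey: 18+7-7=18; pred: 10+1-3=8
Step 6: prey: 18+7-5=20; pred: 8+1-2=7
Step 7: prey: 20+8-5=23; pred: 7+1-2=6
Step 8: prey: 23+9-5=27; pred: 6+1-1=6
Step 9: prey: 27+10-6=31; pred: 6+1-1=6
Step 10: prey: 31+12-7=36; pred: 6+1-1=6
Step 11: prey: 36+14-8=42; pred: 6+2-1=7
Step 12: prey: 42+16-11=47; pred: 7+2-2=7
Max prey = 47 at step 12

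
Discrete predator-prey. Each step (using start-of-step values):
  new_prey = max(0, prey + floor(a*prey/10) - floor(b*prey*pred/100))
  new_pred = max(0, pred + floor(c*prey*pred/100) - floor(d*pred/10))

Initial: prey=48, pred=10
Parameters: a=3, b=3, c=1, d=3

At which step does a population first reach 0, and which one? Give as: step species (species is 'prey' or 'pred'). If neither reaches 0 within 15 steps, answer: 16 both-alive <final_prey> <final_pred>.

Answer: 16 both-alive 21 3

Derivation:
Step 1: prey: 48+14-14=48; pred: 10+4-3=11
Step 2: prey: 48+14-15=47; pred: 11+5-3=13
Step 3: prey: 47+14-18=43; pred: 13+6-3=16
Step 4: prey: 43+12-20=35; pred: 16+6-4=18
Step 5: prey: 35+10-18=27; pred: 18+6-5=19
Step 6: prey: 27+8-15=20; pred: 19+5-5=19
Step 7: prey: 20+6-11=15; pred: 19+3-5=17
Step 8: prey: 15+4-7=12; pred: 17+2-5=14
Step 9: prey: 12+3-5=10; pred: 14+1-4=11
Step 10: prey: 10+3-3=10; pred: 11+1-3=9
Step 11: prey: 10+3-2=11; pred: 9+0-2=7
Step 12: prey: 11+3-2=12; pred: 7+0-2=5
Step 13: prey: 12+3-1=14; pred: 5+0-1=4
Step 14: prey: 14+4-1=17; pred: 4+0-1=3
Step 15: prey: 17+5-1=21; pred: 3+0-0=3
No extinction within 15 steps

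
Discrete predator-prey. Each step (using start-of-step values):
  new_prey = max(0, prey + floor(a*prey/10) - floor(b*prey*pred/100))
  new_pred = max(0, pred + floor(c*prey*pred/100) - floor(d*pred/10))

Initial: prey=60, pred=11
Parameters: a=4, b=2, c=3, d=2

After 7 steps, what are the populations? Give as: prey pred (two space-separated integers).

Step 1: prey: 60+24-13=71; pred: 11+19-2=28
Step 2: prey: 71+28-39=60; pred: 28+59-5=82
Step 3: prey: 60+24-98=0; pred: 82+147-16=213
Step 4: prey: 0+0-0=0; pred: 213+0-42=171
Step 5: prey: 0+0-0=0; pred: 171+0-34=137
Step 6: prey: 0+0-0=0; pred: 137+0-27=110
Step 7: prey: 0+0-0=0; pred: 110+0-22=88

Answer: 0 88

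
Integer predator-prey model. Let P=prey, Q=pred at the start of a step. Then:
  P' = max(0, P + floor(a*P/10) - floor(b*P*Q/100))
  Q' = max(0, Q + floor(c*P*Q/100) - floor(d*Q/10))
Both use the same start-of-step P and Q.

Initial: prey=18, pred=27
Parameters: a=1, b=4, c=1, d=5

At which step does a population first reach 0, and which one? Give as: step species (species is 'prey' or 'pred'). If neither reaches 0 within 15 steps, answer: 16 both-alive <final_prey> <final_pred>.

Answer: 1 prey

Derivation:
Step 1: prey: 18+1-19=0; pred: 27+4-13=18
First extinction: prey at step 1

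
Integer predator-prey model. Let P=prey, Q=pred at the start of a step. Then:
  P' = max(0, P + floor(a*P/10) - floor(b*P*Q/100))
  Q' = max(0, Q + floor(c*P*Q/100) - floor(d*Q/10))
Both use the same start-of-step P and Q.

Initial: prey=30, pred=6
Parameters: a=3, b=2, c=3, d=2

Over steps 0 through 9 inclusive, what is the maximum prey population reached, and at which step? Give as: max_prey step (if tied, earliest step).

Step 1: prey: 30+9-3=36; pred: 6+5-1=10
Step 2: prey: 36+10-7=39; pred: 10+10-2=18
Step 3: prey: 39+11-14=36; pred: 18+21-3=36
Step 4: prey: 36+10-25=21; pred: 36+38-7=67
Step 5: prey: 21+6-28=0; pred: 67+42-13=96
Step 6: prey: 0+0-0=0; pred: 96+0-19=77
Step 7: prey: 0+0-0=0; pred: 77+0-15=62
Step 8: prey: 0+0-0=0; pred: 62+0-12=50
Step 9: prey: 0+0-0=0; pred: 50+0-10=40
Max prey = 39 at step 2

Answer: 39 2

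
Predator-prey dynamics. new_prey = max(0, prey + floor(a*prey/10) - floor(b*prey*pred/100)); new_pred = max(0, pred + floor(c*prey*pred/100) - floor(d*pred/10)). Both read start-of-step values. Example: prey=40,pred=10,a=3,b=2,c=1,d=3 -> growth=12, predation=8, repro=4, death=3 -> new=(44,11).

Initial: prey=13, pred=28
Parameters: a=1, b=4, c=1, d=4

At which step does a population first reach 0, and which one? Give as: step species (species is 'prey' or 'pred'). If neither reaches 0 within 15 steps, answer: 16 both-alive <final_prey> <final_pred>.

Step 1: prey: 13+1-14=0; pred: 28+3-11=20
First extinction: prey at step 1

Answer: 1 prey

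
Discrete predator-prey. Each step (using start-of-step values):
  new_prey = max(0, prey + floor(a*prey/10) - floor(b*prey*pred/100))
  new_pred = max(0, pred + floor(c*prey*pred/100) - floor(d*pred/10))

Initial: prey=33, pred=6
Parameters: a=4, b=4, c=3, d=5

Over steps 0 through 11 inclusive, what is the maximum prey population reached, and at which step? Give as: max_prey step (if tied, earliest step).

Step 1: prey: 33+13-7=39; pred: 6+5-3=8
Step 2: prey: 39+15-12=42; pred: 8+9-4=13
Step 3: prey: 42+16-21=37; pred: 13+16-6=23
Step 4: prey: 37+14-34=17; pred: 23+25-11=37
Step 5: prey: 17+6-25=0; pred: 37+18-18=37
Step 6: prey: 0+0-0=0; pred: 37+0-18=19
Step 7: prey: 0+0-0=0; pred: 19+0-9=10
Step 8: prey: 0+0-0=0; pred: 10+0-5=5
Step 9: prey: 0+0-0=0; pred: 5+0-2=3
Step 10: prey: 0+0-0=0; pred: 3+0-1=2
Step 11: prey: 0+0-0=0; pred: 2+0-1=1
Max prey = 42 at step 2

Answer: 42 2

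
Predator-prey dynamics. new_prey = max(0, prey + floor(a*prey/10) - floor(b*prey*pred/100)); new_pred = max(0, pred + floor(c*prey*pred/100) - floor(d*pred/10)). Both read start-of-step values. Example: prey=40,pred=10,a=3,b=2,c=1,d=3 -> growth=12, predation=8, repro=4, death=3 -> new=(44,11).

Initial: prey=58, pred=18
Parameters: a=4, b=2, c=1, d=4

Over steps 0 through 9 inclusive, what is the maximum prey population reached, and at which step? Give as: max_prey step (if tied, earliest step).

Answer: 61 1

Derivation:
Step 1: prey: 58+23-20=61; pred: 18+10-7=21
Step 2: prey: 61+24-25=60; pred: 21+12-8=25
Step 3: prey: 60+24-30=54; pred: 25+15-10=30
Step 4: prey: 54+21-32=43; pred: 30+16-12=34
Step 5: prey: 43+17-29=31; pred: 34+14-13=35
Step 6: prey: 31+12-21=22; pred: 35+10-14=31
Step 7: prey: 22+8-13=17; pred: 31+6-12=25
Step 8: prey: 17+6-8=15; pred: 25+4-10=19
Step 9: prey: 15+6-5=16; pred: 19+2-7=14
Max prey = 61 at step 1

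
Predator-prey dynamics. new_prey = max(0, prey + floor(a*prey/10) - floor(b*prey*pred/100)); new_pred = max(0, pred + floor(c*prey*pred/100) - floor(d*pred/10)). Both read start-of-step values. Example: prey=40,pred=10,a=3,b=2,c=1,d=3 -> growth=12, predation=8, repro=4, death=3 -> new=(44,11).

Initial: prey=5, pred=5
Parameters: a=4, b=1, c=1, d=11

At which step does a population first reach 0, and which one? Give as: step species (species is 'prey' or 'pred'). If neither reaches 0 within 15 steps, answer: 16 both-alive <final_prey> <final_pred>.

Step 1: prey: 5+2-0=7; pred: 5+0-5=0
First extinction: pred at step 1

Answer: 1 pred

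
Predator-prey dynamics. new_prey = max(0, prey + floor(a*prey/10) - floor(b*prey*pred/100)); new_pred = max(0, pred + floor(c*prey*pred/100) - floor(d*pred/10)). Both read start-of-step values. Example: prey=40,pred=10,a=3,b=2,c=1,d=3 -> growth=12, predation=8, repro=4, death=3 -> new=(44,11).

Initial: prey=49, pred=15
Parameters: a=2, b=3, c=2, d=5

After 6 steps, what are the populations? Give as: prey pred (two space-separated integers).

Answer: 3 5

Derivation:
Step 1: prey: 49+9-22=36; pred: 15+14-7=22
Step 2: prey: 36+7-23=20; pred: 22+15-11=26
Step 3: prey: 20+4-15=9; pred: 26+10-13=23
Step 4: prey: 9+1-6=4; pred: 23+4-11=16
Step 5: prey: 4+0-1=3; pred: 16+1-8=9
Step 6: prey: 3+0-0=3; pred: 9+0-4=5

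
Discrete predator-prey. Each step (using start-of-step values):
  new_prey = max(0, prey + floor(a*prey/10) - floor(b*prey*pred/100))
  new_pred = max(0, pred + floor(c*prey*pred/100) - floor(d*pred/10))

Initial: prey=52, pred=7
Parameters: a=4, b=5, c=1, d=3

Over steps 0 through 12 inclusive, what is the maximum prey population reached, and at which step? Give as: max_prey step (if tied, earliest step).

Answer: 54 1

Derivation:
Step 1: prey: 52+20-18=54; pred: 7+3-2=8
Step 2: prey: 54+21-21=54; pred: 8+4-2=10
Step 3: prey: 54+21-27=48; pred: 10+5-3=12
Step 4: prey: 48+19-28=39; pred: 12+5-3=14
Step 5: prey: 39+15-27=27; pred: 14+5-4=15
Step 6: prey: 27+10-20=17; pred: 15+4-4=15
Step 7: prey: 17+6-12=11; pred: 15+2-4=13
Step 8: prey: 11+4-7=8; pred: 13+1-3=11
Step 9: prey: 8+3-4=7; pred: 11+0-3=8
Step 10: prey: 7+2-2=7; pred: 8+0-2=6
Step 11: prey: 7+2-2=7; pred: 6+0-1=5
Step 12: prey: 7+2-1=8; pred: 5+0-1=4
Max prey = 54 at step 1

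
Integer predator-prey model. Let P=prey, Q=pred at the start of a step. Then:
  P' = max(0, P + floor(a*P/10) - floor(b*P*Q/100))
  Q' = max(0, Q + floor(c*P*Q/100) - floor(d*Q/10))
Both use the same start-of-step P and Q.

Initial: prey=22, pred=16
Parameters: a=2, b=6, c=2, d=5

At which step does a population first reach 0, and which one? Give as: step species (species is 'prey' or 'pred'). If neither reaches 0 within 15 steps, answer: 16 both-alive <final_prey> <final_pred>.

Answer: 16 both-alive 1 1

Derivation:
Step 1: prey: 22+4-21=5; pred: 16+7-8=15
Step 2: prey: 5+1-4=2; pred: 15+1-7=9
Step 3: prey: 2+0-1=1; pred: 9+0-4=5
Step 4: prey: 1+0-0=1; pred: 5+0-2=3
Step 5: prey: 1+0-0=1; pred: 3+0-1=2
Step 6: prey: 1+0-0=1; pred: 2+0-1=1
Step 7: prey: 1+0-0=1; pred: 1+0-0=1
Steps 8-15: state stable at prey=1, pred=1 (no change)
No extinction within 15 steps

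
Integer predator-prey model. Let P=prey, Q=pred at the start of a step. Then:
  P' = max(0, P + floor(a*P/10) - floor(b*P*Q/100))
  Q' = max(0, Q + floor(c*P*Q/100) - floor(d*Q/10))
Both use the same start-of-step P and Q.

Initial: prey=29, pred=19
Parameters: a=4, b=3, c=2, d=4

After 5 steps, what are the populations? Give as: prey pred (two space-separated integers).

Answer: 7 15

Derivation:
Step 1: prey: 29+11-16=24; pred: 19+11-7=23
Step 2: prey: 24+9-16=17; pred: 23+11-9=25
Step 3: prey: 17+6-12=11; pred: 25+8-10=23
Step 4: prey: 11+4-7=8; pred: 23+5-9=19
Step 5: prey: 8+3-4=7; pred: 19+3-7=15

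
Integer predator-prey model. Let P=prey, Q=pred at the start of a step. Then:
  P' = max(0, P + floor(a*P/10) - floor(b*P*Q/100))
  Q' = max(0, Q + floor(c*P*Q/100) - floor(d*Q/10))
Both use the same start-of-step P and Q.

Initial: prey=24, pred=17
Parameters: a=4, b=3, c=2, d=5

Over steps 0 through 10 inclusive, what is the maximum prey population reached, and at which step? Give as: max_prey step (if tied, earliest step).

Step 1: prey: 24+9-12=21; pred: 17+8-8=17
Step 2: prey: 21+8-10=19; pred: 17+7-8=16
Step 3: prey: 19+7-9=17; pred: 16+6-8=14
Step 4: prey: 17+6-7=16; pred: 14+4-7=11
Step 5: prey: 16+6-5=17; pred: 11+3-5=9
Step 6: prey: 17+6-4=19; pred: 9+3-4=8
Step 7: prey: 19+7-4=22; pred: 8+3-4=7
Step 8: prey: 22+8-4=26; pred: 7+3-3=7
Step 9: prey: 26+10-5=31; pred: 7+3-3=7
Step 10: prey: 31+12-6=37; pred: 7+4-3=8
Max prey = 37 at step 10

Answer: 37 10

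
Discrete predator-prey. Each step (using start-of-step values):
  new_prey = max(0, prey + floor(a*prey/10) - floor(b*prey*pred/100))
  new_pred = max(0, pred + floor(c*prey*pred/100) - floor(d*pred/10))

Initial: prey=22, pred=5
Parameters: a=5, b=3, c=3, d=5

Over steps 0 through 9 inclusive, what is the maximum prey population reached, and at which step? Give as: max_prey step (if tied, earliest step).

Answer: 57 4

Derivation:
Step 1: prey: 22+11-3=30; pred: 5+3-2=6
Step 2: prey: 30+15-5=40; pred: 6+5-3=8
Step 3: prey: 40+20-9=51; pred: 8+9-4=13
Step 4: prey: 51+25-19=57; pred: 13+19-6=26
Step 5: prey: 57+28-44=41; pred: 26+44-13=57
Step 6: prey: 41+20-70=0; pred: 57+70-28=99
Step 7: prey: 0+0-0=0; pred: 99+0-49=50
Step 8: prey: 0+0-0=0; pred: 50+0-25=25
Step 9: prey: 0+0-0=0; pred: 25+0-12=13
Max prey = 57 at step 4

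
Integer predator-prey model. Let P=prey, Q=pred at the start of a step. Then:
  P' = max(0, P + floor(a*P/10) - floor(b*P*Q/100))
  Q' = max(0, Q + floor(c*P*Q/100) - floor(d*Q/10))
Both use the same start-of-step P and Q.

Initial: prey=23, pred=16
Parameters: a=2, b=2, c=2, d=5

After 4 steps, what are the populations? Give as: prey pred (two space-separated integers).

Step 1: prey: 23+4-7=20; pred: 16+7-8=15
Step 2: prey: 20+4-6=18; pred: 15+6-7=14
Step 3: prey: 18+3-5=16; pred: 14+5-7=12
Step 4: prey: 16+3-3=16; pred: 12+3-6=9

Answer: 16 9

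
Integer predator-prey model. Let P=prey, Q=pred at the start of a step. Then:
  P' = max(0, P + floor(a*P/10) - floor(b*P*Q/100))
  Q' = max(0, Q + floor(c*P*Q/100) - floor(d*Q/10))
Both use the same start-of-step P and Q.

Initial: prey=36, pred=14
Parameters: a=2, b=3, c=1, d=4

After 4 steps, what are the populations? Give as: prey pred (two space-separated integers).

Answer: 17 7

Derivation:
Step 1: prey: 36+7-15=28; pred: 14+5-5=14
Step 2: prey: 28+5-11=22; pred: 14+3-5=12
Step 3: prey: 22+4-7=19; pred: 12+2-4=10
Step 4: prey: 19+3-5=17; pred: 10+1-4=7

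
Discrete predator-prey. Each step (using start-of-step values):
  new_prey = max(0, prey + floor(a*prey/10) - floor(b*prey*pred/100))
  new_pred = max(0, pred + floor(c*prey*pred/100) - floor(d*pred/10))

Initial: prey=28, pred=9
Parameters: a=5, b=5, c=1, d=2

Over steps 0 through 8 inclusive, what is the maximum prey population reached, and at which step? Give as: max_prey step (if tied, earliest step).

Answer: 30 1

Derivation:
Step 1: prey: 28+14-12=30; pred: 9+2-1=10
Step 2: prey: 30+15-15=30; pred: 10+3-2=11
Step 3: prey: 30+15-16=29; pred: 11+3-2=12
Step 4: prey: 29+14-17=26; pred: 12+3-2=13
Step 5: prey: 26+13-16=23; pred: 13+3-2=14
Step 6: prey: 23+11-16=18; pred: 14+3-2=15
Step 7: prey: 18+9-13=14; pred: 15+2-3=14
Step 8: prey: 14+7-9=12; pred: 14+1-2=13
Max prey = 30 at step 1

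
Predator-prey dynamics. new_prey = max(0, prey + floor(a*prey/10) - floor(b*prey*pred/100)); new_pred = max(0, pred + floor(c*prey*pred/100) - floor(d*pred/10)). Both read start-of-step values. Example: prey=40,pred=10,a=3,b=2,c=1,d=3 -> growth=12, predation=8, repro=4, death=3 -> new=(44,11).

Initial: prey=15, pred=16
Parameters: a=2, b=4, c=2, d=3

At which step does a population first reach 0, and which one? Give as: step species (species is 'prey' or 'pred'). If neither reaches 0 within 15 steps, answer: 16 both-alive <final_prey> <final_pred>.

Answer: 16 both-alive 3 3

Derivation:
Step 1: prey: 15+3-9=9; pred: 16+4-4=16
Step 2: prey: 9+1-5=5; pred: 16+2-4=14
Step 3: prey: 5+1-2=4; pred: 14+1-4=11
Step 4: prey: 4+0-1=3; pred: 11+0-3=8
Step 5: prey: 3+0-0=3; pred: 8+0-2=6
Step 6: prey: 3+0-0=3; pred: 6+0-1=5
Step 7: prey: 3+0-0=3; pred: 5+0-1=4
Step 8: prey: 3+0-0=3; pred: 4+0-1=3
Step 9: prey: 3+0-0=3; pred: 3+0-0=3
Steps 10-15: state stable at prey=3, pred=3 (no change)
No extinction within 15 steps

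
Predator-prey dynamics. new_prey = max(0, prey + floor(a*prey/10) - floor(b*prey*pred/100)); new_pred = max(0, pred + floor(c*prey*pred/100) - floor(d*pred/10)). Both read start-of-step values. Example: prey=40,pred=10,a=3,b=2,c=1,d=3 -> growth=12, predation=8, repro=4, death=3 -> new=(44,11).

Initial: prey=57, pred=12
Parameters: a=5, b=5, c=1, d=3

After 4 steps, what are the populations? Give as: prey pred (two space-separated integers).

Answer: 13 18

Derivation:
Step 1: prey: 57+28-34=51; pred: 12+6-3=15
Step 2: prey: 51+25-38=38; pred: 15+7-4=18
Step 3: prey: 38+19-34=23; pred: 18+6-5=19
Step 4: prey: 23+11-21=13; pred: 19+4-5=18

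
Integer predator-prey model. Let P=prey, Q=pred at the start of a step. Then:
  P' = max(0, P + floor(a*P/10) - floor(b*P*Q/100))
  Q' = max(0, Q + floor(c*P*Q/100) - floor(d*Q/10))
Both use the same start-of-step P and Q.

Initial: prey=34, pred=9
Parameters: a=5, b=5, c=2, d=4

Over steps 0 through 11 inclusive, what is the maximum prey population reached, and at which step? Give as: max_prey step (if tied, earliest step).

Step 1: prey: 34+17-15=36; pred: 9+6-3=12
Step 2: prey: 36+18-21=33; pred: 12+8-4=16
Step 3: prey: 33+16-26=23; pred: 16+10-6=20
Step 4: prey: 23+11-23=11; pred: 20+9-8=21
Step 5: prey: 11+5-11=5; pred: 21+4-8=17
Step 6: prey: 5+2-4=3; pred: 17+1-6=12
Step 7: prey: 3+1-1=3; pred: 12+0-4=8
Step 8: prey: 3+1-1=3; pred: 8+0-3=5
Step 9: prey: 3+1-0=4; pred: 5+0-2=3
Step 10: prey: 4+2-0=6; pred: 3+0-1=2
Step 11: prey: 6+3-0=9; pred: 2+0-0=2
Max prey = 36 at step 1

Answer: 36 1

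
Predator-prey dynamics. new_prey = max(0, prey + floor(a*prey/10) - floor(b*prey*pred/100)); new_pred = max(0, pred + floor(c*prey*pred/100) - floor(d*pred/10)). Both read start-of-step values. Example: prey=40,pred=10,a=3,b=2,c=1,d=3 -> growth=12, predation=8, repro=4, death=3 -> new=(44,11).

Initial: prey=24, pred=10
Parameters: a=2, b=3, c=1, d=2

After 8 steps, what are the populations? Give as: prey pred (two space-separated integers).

Step 1: prey: 24+4-7=21; pred: 10+2-2=10
Step 2: prey: 21+4-6=19; pred: 10+2-2=10
Step 3: prey: 19+3-5=17; pred: 10+1-2=9
Step 4: prey: 17+3-4=16; pred: 9+1-1=9
Step 5: prey: 16+3-4=15; pred: 9+1-1=9
Step 6: prey: 15+3-4=14; pred: 9+1-1=9
Step 7: prey: 14+2-3=13; pred: 9+1-1=9
Step 8: prey: 13+2-3=12; pred: 9+1-1=9

Answer: 12 9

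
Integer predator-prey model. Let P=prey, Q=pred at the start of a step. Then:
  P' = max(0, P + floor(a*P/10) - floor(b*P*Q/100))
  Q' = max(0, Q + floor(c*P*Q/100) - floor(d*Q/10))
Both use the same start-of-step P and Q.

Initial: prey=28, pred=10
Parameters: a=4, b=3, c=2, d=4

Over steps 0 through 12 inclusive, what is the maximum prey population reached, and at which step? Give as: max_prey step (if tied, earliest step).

Step 1: prey: 28+11-8=31; pred: 10+5-4=11
Step 2: prey: 31+12-10=33; pred: 11+6-4=13
Step 3: prey: 33+13-12=34; pred: 13+8-5=16
Step 4: prey: 34+13-16=31; pred: 16+10-6=20
Step 5: prey: 31+12-18=25; pred: 20+12-8=24
Step 6: prey: 25+10-18=17; pred: 24+12-9=27
Step 7: prey: 17+6-13=10; pred: 27+9-10=26
Step 8: prey: 10+4-7=7; pred: 26+5-10=21
Step 9: prey: 7+2-4=5; pred: 21+2-8=15
Step 10: prey: 5+2-2=5; pred: 15+1-6=10
Step 11: prey: 5+2-1=6; pred: 10+1-4=7
Step 12: prey: 6+2-1=7; pred: 7+0-2=5
Max prey = 34 at step 3

Answer: 34 3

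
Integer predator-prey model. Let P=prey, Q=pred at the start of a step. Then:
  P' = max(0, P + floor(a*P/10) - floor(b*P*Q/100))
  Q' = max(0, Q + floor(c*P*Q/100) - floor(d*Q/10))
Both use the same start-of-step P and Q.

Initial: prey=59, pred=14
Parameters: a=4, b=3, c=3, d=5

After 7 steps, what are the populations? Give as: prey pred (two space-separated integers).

Answer: 0 6

Derivation:
Step 1: prey: 59+23-24=58; pred: 14+24-7=31
Step 2: prey: 58+23-53=28; pred: 31+53-15=69
Step 3: prey: 28+11-57=0; pred: 69+57-34=92
Step 4: prey: 0+0-0=0; pred: 92+0-46=46
Step 5: prey: 0+0-0=0; pred: 46+0-23=23
Step 6: prey: 0+0-0=0; pred: 23+0-11=12
Step 7: prey: 0+0-0=0; pred: 12+0-6=6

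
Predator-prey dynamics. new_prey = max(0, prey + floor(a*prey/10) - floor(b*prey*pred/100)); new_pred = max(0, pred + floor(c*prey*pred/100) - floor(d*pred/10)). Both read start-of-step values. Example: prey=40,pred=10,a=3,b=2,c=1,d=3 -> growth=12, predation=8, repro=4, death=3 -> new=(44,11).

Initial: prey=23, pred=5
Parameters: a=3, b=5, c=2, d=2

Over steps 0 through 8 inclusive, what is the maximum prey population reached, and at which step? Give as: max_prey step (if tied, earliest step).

Step 1: prey: 23+6-5=24; pred: 5+2-1=6
Step 2: prey: 24+7-7=24; pred: 6+2-1=7
Step 3: prey: 24+7-8=23; pred: 7+3-1=9
Step 4: prey: 23+6-10=19; pred: 9+4-1=12
Step 5: prey: 19+5-11=13; pred: 12+4-2=14
Step 6: prey: 13+3-9=7; pred: 14+3-2=15
Step 7: prey: 7+2-5=4; pred: 15+2-3=14
Step 8: prey: 4+1-2=3; pred: 14+1-2=13
Max prey = 24 at step 1

Answer: 24 1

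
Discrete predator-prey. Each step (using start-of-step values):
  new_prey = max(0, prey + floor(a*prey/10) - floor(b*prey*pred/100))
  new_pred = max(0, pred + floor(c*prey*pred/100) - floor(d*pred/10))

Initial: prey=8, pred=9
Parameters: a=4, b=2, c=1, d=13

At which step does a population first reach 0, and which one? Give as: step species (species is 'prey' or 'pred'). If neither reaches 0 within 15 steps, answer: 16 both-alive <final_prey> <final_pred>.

Step 1: prey: 8+3-1=10; pred: 9+0-11=0
First extinction: pred at step 1

Answer: 1 pred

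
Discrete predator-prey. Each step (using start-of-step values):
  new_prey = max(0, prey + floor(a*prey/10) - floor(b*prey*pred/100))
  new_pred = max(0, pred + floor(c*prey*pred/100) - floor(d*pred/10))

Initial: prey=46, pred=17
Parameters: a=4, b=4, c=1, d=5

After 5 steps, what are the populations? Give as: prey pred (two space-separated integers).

Step 1: prey: 46+18-31=33; pred: 17+7-8=16
Step 2: prey: 33+13-21=25; pred: 16+5-8=13
Step 3: prey: 25+10-13=22; pred: 13+3-6=10
Step 4: prey: 22+8-8=22; pred: 10+2-5=7
Step 5: prey: 22+8-6=24; pred: 7+1-3=5

Answer: 24 5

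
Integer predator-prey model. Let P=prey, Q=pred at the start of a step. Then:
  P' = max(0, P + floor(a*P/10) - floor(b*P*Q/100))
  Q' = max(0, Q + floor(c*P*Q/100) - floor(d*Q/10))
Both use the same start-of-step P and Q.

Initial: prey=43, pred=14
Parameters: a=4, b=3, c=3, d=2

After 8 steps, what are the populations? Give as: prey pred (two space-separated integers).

Step 1: prey: 43+17-18=42; pred: 14+18-2=30
Step 2: prey: 42+16-37=21; pred: 30+37-6=61
Step 3: prey: 21+8-38=0; pred: 61+38-12=87
Step 4: prey: 0+0-0=0; pred: 87+0-17=70
Step 5: prey: 0+0-0=0; pred: 70+0-14=56
Step 6: prey: 0+0-0=0; pred: 56+0-11=45
Step 7: prey: 0+0-0=0; pred: 45+0-9=36
Step 8: prey: 0+0-0=0; pred: 36+0-7=29

Answer: 0 29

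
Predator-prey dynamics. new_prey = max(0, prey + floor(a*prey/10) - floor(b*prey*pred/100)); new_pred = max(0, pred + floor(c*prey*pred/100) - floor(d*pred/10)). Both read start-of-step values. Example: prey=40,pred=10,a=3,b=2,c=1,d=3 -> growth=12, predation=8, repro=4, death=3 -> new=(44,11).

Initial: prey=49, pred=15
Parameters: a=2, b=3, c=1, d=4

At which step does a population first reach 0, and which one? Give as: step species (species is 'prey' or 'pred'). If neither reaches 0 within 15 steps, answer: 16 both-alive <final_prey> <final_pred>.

Answer: 16 both-alive 46 2

Derivation:
Step 1: prey: 49+9-22=36; pred: 15+7-6=16
Step 2: prey: 36+7-17=26; pred: 16+5-6=15
Step 3: prey: 26+5-11=20; pred: 15+3-6=12
Step 4: prey: 20+4-7=17; pred: 12+2-4=10
Step 5: prey: 17+3-5=15; pred: 10+1-4=7
Step 6: prey: 15+3-3=15; pred: 7+1-2=6
Step 7: prey: 15+3-2=16; pred: 6+0-2=4
Step 8: prey: 16+3-1=18; pred: 4+0-1=3
Step 9: prey: 18+3-1=20; pred: 3+0-1=2
Step 10: prey: 20+4-1=23; pred: 2+0-0=2
Step 11: prey: 23+4-1=26; pred: 2+0-0=2
Step 12: prey: 26+5-1=30; pred: 2+0-0=2
Step 13: prey: 30+6-1=35; pred: 2+0-0=2
Step 14: prey: 35+7-2=40; pred: 2+0-0=2
Step 15: prey: 40+8-2=46; pred: 2+0-0=2
No extinction within 15 steps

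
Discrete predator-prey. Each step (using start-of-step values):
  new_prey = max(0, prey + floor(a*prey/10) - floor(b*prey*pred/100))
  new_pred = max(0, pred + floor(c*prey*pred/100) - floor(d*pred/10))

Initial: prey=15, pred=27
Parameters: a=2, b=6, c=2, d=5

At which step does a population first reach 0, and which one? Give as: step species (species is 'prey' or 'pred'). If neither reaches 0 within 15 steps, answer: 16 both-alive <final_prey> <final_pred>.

Answer: 1 prey

Derivation:
Step 1: prey: 15+3-24=0; pred: 27+8-13=22
First extinction: prey at step 1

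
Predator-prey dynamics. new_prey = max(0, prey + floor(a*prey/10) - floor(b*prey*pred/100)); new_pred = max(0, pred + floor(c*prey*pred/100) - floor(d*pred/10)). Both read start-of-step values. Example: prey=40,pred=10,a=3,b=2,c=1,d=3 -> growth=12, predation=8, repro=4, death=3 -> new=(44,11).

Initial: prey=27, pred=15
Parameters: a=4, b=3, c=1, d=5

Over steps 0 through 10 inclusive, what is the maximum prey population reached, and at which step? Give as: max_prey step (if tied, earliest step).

Answer: 117 10

Derivation:
Step 1: prey: 27+10-12=25; pred: 15+4-7=12
Step 2: prey: 25+10-9=26; pred: 12+3-6=9
Step 3: prey: 26+10-7=29; pred: 9+2-4=7
Step 4: prey: 29+11-6=34; pred: 7+2-3=6
Step 5: prey: 34+13-6=41; pred: 6+2-3=5
Step 6: prey: 41+16-6=51; pred: 5+2-2=5
Step 7: prey: 51+20-7=64; pred: 5+2-2=5
Step 8: prey: 64+25-9=80; pred: 5+3-2=6
Step 9: prey: 80+32-14=98; pred: 6+4-3=7
Step 10: prey: 98+39-20=117; pred: 7+6-3=10
Max prey = 117 at step 10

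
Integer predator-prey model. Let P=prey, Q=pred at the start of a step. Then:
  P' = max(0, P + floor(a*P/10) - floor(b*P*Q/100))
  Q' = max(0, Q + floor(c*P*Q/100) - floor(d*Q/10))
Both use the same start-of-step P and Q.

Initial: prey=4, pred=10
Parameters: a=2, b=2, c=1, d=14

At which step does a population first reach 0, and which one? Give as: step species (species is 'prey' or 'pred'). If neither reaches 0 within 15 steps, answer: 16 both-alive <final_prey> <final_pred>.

Answer: 1 pred

Derivation:
Step 1: prey: 4+0-0=4; pred: 10+0-14=0
First extinction: pred at step 1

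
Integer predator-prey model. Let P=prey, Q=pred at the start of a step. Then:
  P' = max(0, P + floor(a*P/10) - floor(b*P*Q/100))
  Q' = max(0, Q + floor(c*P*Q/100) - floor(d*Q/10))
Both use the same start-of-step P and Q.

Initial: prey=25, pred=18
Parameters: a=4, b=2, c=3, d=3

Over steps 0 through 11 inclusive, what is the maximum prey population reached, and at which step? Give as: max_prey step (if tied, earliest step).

Step 1: prey: 25+10-9=26; pred: 18+13-5=26
Step 2: prey: 26+10-13=23; pred: 26+20-7=39
Step 3: prey: 23+9-17=15; pred: 39+26-11=54
Step 4: prey: 15+6-16=5; pred: 54+24-16=62
Step 5: prey: 5+2-6=1; pred: 62+9-18=53
Step 6: prey: 1+0-1=0; pred: 53+1-15=39
Step 7: prey: 0+0-0=0; pred: 39+0-11=28
Step 8: prey: 0+0-0=0; pred: 28+0-8=20
Step 9: prey: 0+0-0=0; pred: 20+0-6=14
Step 10: prey: 0+0-0=0; pred: 14+0-4=10
Step 11: prey: 0+0-0=0; pred: 10+0-3=7
Max prey = 26 at step 1

Answer: 26 1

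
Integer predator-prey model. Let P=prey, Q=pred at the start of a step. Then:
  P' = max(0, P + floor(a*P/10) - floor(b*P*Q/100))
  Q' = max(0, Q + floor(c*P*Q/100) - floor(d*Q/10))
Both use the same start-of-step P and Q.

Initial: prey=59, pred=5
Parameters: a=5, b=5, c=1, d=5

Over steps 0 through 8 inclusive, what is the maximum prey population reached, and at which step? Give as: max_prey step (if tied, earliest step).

Answer: 124 4

Derivation:
Step 1: prey: 59+29-14=74; pred: 5+2-2=5
Step 2: prey: 74+37-18=93; pred: 5+3-2=6
Step 3: prey: 93+46-27=112; pred: 6+5-3=8
Step 4: prey: 112+56-44=124; pred: 8+8-4=12
Step 5: prey: 124+62-74=112; pred: 12+14-6=20
Step 6: prey: 112+56-112=56; pred: 20+22-10=32
Step 7: prey: 56+28-89=0; pred: 32+17-16=33
Step 8: prey: 0+0-0=0; pred: 33+0-16=17
Max prey = 124 at step 4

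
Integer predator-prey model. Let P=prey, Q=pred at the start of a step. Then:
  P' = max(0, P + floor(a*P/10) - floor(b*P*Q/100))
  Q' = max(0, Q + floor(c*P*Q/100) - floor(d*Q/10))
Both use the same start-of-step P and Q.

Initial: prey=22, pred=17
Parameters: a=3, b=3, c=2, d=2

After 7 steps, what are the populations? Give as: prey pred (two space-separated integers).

Step 1: prey: 22+6-11=17; pred: 17+7-3=21
Step 2: prey: 17+5-10=12; pred: 21+7-4=24
Step 3: prey: 12+3-8=7; pred: 24+5-4=25
Step 4: prey: 7+2-5=4; pred: 25+3-5=23
Step 5: prey: 4+1-2=3; pred: 23+1-4=20
Step 6: prey: 3+0-1=2; pred: 20+1-4=17
Step 7: prey: 2+0-1=1; pred: 17+0-3=14

Answer: 1 14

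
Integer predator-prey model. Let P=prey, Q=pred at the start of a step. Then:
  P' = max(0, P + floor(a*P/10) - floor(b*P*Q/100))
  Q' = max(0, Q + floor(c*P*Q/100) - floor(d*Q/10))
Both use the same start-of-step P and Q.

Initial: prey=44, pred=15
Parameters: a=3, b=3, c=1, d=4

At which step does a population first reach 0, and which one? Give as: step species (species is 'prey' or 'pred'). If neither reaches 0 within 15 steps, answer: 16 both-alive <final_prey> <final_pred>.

Answer: 16 both-alive 83 8

Derivation:
Step 1: prey: 44+13-19=38; pred: 15+6-6=15
Step 2: prey: 38+11-17=32; pred: 15+5-6=14
Step 3: prey: 32+9-13=28; pred: 14+4-5=13
Step 4: prey: 28+8-10=26; pred: 13+3-5=11
Step 5: prey: 26+7-8=25; pred: 11+2-4=9
Step 6: prey: 25+7-6=26; pred: 9+2-3=8
Step 7: prey: 26+7-6=27; pred: 8+2-3=7
Step 8: prey: 27+8-5=30; pred: 7+1-2=6
Step 9: prey: 30+9-5=34; pred: 6+1-2=5
Step 10: prey: 34+10-5=39; pred: 5+1-2=4
Step 11: prey: 39+11-4=46; pred: 4+1-1=4
Step 12: prey: 46+13-5=54; pred: 4+1-1=4
Step 13: prey: 54+16-6=64; pred: 4+2-1=5
Step 14: prey: 64+19-9=74; pred: 5+3-2=6
Step 15: prey: 74+22-13=83; pred: 6+4-2=8
No extinction within 15 steps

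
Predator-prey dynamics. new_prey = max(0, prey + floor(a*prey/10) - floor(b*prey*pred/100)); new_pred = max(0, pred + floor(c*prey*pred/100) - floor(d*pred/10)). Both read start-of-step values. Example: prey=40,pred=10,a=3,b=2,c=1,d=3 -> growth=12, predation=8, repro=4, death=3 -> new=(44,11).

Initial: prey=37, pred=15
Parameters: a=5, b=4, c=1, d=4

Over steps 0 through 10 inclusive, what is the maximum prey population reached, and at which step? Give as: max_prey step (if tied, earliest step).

Answer: 60 10

Derivation:
Step 1: prey: 37+18-22=33; pred: 15+5-6=14
Step 2: prey: 33+16-18=31; pred: 14+4-5=13
Step 3: prey: 31+15-16=30; pred: 13+4-5=12
Step 4: prey: 30+15-14=31; pred: 12+3-4=11
Step 5: prey: 31+15-13=33; pred: 11+3-4=10
Step 6: prey: 33+16-13=36; pred: 10+3-4=9
Step 7: prey: 36+18-12=42; pred: 9+3-3=9
Step 8: prey: 42+21-15=48; pred: 9+3-3=9
Step 9: prey: 48+24-17=55; pred: 9+4-3=10
Step 10: prey: 55+27-22=60; pred: 10+5-4=11
Max prey = 60 at step 10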